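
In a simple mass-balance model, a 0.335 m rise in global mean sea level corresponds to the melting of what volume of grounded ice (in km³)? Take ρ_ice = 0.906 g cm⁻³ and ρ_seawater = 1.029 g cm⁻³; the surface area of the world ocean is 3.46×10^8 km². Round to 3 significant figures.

≈ 1.32×10^5 km³

Required water volume = Δh × A = 0.335 m × 3.46×10^14 m² = 1.159×10^14 m³ = 1.159×10^5 km³.
Ice volume = water volume × ρ_w/ρ_ice = 1.159×10^5 × 1029/906 = 1.32×10^5 km³.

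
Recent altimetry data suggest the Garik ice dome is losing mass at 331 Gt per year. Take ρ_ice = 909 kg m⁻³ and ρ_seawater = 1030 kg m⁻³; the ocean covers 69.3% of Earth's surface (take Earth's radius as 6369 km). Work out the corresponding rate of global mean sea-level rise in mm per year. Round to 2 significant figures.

≈ 0.91 mm/yr

ρ_w = 1030 kg m⁻³. Annual water volume added = 331 Gt / ρ_w = 3.310×10^14 kg / 1030 kg m⁻³ = 3.214×10^11 m³.
Δh per year = 3.214×10^11 / 3.53×10^14 = 9.10×10^-4 m = 0.91 mm.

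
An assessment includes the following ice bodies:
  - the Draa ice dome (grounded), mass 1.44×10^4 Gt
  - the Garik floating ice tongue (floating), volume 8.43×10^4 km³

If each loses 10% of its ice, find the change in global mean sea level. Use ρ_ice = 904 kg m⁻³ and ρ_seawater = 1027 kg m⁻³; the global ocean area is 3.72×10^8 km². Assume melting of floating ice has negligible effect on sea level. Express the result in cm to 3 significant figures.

Draa: 0.1 × 1.44×10^4 Gt = 1.440×10^15 kg; dividing by ρ_w = 1027 kg m⁻³ gives 1.402×10^12 m³ of water.
The Garik floating ice tongue is floating and already displaces its own weight of water, so its melt adds essentially nothing to sea level.
Total added water ≈ 1.402×10^12 m³ over 3.72×10^14 m² → Δh = 3.77×10^-3 m = 0.377 cm.

≈ 0.377 cm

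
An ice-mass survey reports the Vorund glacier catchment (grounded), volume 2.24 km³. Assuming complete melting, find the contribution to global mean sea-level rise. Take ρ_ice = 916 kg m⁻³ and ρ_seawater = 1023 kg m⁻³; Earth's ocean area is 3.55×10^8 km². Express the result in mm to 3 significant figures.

≈ 5.65×10^-3 mm

Vorund: 2.24 km³ × (916/1023) = 2.006 km³ of water.
Spread over 3.55×10^14 m² of ocean, Δh = 2.006×10^9 / 3.55×10^14 = 5.65×10^-6 m = 5.65×10^-3 mm.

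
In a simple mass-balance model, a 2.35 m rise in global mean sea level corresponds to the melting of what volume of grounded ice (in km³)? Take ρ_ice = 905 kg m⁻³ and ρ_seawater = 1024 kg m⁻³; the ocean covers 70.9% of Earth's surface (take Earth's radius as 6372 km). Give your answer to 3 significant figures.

≈ 9.62×10^5 km³

Required water volume = Δh × A = 2.35 m × 3.62×10^14 m² = 8.501×10^14 m³ = 8.501×10^5 km³.
Ice volume = water volume × ρ_w/ρ_ice = 8.501×10^5 × 1024/905 = 9.62×10^5 km³.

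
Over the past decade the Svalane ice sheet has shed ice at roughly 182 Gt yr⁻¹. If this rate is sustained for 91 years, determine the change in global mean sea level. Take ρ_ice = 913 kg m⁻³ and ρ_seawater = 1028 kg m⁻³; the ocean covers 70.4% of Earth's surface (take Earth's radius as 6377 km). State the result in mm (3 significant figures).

≈ 44.8 mm

Total mass lost = 182 Gt/yr × 91 yr = 1.656×10^4 Gt = 1.656×10^16 kg.
ρ_w = 1028 kg m⁻³, so water volume = 1.656×10^16 / 1028 = 1.611×10^13 m³.
Δh = 1.611×10^13 / 3.60×10^14 = 0.0448 m = 44.8 mm.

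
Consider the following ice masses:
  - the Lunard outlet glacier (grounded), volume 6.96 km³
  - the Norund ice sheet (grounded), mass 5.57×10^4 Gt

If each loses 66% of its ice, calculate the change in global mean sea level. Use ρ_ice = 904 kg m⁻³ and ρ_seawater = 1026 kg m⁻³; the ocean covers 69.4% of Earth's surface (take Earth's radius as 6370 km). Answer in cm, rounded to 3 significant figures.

Lunard: 0.66 × 6.96 km³ × (904/1026) = 4.047 km³ of water.
Norund: 0.66 × 5.57×10^4 Gt = 3.676×10^16 kg; dividing by ρ_w = 1026 kg m⁻³ gives 3.583×10^13 m³ of water.
Total added water ≈ 3.583×10^13 m³ over 3.54×10^14 m² → Δh = 0.101 m = 10.1 cm.

≈ 10.1 cm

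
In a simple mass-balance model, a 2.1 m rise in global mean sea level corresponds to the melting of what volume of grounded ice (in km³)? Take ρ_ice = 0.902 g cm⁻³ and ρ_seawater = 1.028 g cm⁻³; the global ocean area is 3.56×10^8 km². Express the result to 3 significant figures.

≈ 8.52×10^5 km³

Required water volume = Δh × A = 2.1 m × 3.56×10^14 m² = 7.476×10^14 m³ = 7.476×10^5 km³.
Ice volume = water volume × ρ_w/ρ_ice = 7.476×10^5 × 1028/902 = 8.52×10^5 km³.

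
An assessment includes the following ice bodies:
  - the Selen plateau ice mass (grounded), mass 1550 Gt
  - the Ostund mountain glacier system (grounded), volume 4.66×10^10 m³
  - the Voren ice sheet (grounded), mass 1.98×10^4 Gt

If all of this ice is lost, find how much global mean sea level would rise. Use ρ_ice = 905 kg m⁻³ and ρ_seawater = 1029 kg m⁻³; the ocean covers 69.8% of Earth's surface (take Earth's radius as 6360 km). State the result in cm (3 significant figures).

≈ 5.86 cm

Selen: 1550 Gt = 1.550×10^15 kg; dividing by ρ_w = 1029 kg m⁻³ gives 1.506×10^12 m³ of water.
Ostund: 4.66×10^10 m³ × (905/1029) = 4.098×10^10 m³ of water.
Voren: 1.98×10^4 Gt = 1.980×10^16 kg; dividing by ρ_w = 1029 kg m⁻³ gives 1.924×10^13 m³ of water.
Total added water ≈ 2.079×10^13 m³ over 3.55×10^14 m² → Δh = 0.0586 m = 5.86 cm.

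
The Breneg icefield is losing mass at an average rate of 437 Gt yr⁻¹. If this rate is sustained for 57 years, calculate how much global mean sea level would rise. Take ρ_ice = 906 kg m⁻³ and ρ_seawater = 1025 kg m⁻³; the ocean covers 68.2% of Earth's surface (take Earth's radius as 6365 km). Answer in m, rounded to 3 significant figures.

Total mass lost = 437 Gt/yr × 57 yr = 2.491×10^4 Gt = 2.491×10^16 kg.
ρ_w = 1025 kg m⁻³, so water volume = 2.491×10^16 / 1025 = 2.430×10^13 m³.
Δh = 2.430×10^13 / 3.47×10^14 = 0.0700 m.

≈ 0.0700 m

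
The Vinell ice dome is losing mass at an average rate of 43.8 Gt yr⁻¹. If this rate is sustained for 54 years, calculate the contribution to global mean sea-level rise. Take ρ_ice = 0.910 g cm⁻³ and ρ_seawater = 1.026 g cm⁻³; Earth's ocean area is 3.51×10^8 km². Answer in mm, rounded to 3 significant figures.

Total mass lost = 43.8 Gt/yr × 54 yr = 2365 Gt = 2.365×10^15 kg.
ρ_w = 1.026 g cm⁻³ = 1026 kg m⁻³, so water volume = 2.365×10^15 / 1026 = 2.305×10^12 m³.
Δh = 2.305×10^12 / 3.51×10^14 = 6.57×10^-3 m = 6.57 mm.

≈ 6.57 mm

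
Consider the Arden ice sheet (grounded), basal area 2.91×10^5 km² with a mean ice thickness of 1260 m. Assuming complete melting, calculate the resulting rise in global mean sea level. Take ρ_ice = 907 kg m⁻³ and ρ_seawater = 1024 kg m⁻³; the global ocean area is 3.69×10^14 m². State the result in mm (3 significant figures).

≈ 880 mm

Arden: ice volume = 2.91×10^5 km² × 1260 m = 3.667×10^5 km³; 3.667×10^5 × (907/1024) = 3.248×10^5 km³ of water.
Spread over 3.69×10^14 m² of ocean, Δh = 3.248×10^14 / 3.69×10^14 = 0.880 m = 880 mm.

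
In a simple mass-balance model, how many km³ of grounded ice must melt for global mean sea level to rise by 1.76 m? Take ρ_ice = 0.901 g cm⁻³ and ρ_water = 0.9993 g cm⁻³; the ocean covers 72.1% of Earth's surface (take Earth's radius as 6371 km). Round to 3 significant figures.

Required water volume = Δh × A = 1.76 m × 3.68×10^14 m² = 6.473×10^14 m³ = 6.473×10^5 km³.
Ice volume = water volume × ρ_w/ρ_ice = 6.473×10^5 × 999.3/901 = 7.18×10^5 km³.

≈ 7.18×10^5 km³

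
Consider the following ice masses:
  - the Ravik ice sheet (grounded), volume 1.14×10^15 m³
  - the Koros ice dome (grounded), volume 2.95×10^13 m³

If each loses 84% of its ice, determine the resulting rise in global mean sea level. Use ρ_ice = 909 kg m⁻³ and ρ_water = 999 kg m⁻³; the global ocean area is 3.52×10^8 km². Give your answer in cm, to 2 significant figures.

Ravik: 0.84 × 1.14×10^15 m³ × (909/999) = 8.713×10^14 m³ of water.
Koros: 0.84 × 2.95×10^13 m³ × (909/999) = 2.255×10^13 m³ of water.
Total added water ≈ 8.939×10^14 m³ over 3.52×10^14 m² → Δh = 2.54 m = 250 cm.

≈ 250 cm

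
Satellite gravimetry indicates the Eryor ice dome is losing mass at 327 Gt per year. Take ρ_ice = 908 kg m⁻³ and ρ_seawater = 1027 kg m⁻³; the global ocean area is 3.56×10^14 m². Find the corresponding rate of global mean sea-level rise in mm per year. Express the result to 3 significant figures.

≈ 0.894 mm/yr

ρ_w = 1027 kg m⁻³. Annual water volume added = 327 Gt / ρ_w = 3.270×10^14 kg / 1027 kg m⁻³ = 3.184×10^11 m³.
Δh per year = 3.184×10^11 / 3.56×10^14 = 8.94×10^-4 m = 0.894 mm.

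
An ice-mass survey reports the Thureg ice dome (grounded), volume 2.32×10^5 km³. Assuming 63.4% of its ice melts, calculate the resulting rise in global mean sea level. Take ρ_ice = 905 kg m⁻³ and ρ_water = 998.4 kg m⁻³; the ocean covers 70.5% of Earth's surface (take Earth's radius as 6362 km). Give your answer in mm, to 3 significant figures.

Thureg: 0.634 × 2.32×10^5 km³ × (905/998.4) = 1.333×10^5 km³ of water.
Spread over 3.59×10^14 m² of ocean, Δh = 1.333×10^14 / 3.59×10^14 = 0.372 m = 372 mm.

≈ 372 mm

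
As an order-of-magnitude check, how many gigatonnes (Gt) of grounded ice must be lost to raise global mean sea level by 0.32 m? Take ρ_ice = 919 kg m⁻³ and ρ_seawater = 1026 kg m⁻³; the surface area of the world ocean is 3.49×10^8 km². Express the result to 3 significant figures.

≈ 1.15×10^5 Gt

Required water volume = Δh × A = 0.32 m × 3.49×10^14 m² = 1.117×10^14 m³.
ρ_w = 1026 kg m⁻³, so the mass of water = 1.117×10^14 m³ × 1026 kg m⁻³ = 1.146×10^17 kg = 1.15×10^5 Gt (and the same mass of ice, by conservation).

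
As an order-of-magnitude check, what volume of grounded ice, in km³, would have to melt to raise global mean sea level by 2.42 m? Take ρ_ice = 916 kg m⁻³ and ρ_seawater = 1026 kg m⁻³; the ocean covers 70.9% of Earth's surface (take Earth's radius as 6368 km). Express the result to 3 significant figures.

Required water volume = Δh × A = 2.42 m × 3.61×10^14 m² = 8.743×10^14 m³ = 8.743×10^5 km³.
Ice volume = water volume × ρ_w/ρ_ice = 8.743×10^5 × 1026/916 = 9.79×10^5 km³.

≈ 9.79×10^5 km³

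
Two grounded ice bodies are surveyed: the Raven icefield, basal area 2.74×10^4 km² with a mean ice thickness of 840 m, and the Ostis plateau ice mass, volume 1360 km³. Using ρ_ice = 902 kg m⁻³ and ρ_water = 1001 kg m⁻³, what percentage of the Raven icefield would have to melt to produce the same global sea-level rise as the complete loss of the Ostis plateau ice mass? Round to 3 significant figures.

Equal sea-level rise means equal mass of meltwater, i.e. equal mass of ice lost.
Ice mass of Ostis: 1.227×10^15 kg; ice mass of Raven: 2.076×10^16 kg.
Fraction required = 1.227×10^15 / 2.076×10^16 = 0.0591 → 5.91 %.

≈ 5.91 %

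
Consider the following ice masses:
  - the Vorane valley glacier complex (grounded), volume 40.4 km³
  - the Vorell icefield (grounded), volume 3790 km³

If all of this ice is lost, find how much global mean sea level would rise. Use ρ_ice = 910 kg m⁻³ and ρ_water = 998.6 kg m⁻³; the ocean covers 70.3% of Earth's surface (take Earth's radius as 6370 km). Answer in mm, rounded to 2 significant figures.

≈ 9.7 mm

Vorane: 40.4 km³ × (910/998.6) = 36.82 km³ of water.
Vorell: 3790 km³ × (910/998.6) = 3454 km³ of water.
Total added water ≈ 3.491×10^12 m³ over 3.58×10^14 m² → Δh = 9.74×10^-3 m = 9.7 mm.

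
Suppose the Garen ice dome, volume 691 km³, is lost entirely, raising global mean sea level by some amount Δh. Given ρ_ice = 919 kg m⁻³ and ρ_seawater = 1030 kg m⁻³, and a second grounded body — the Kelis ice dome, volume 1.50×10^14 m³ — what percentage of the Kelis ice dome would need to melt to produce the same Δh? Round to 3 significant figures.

Equal sea-level rise means equal mass of meltwater, i.e. equal mass of ice lost.
Ice mass of Garen: 6.350×10^14 kg; ice mass of Kelis: 1.379×10^17 kg.
Fraction required = 6.350×10^14 / 1.379×10^17 = 4.61×10^-3 → 0.461 %.

≈ 0.461 %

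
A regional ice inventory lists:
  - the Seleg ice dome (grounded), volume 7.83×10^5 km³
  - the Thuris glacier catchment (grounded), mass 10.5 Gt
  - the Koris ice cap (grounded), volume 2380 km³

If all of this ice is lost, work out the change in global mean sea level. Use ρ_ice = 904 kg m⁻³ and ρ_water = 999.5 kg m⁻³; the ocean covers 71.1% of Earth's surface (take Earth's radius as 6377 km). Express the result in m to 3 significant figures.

Seleg: 7.83×10^5 km³ × (904/999.5) = 7.082×10^5 km³ of water.
Thuris: 10.5 Gt = 1.050×10^13 kg; dividing by ρ_w = 999.5 kg m⁻³ gives 1.051×10^10 m³ of water.
Koris: 2380 km³ × (904/999.5) = 2153 km³ of water.
Total added water ≈ 7.103×10^14 m³ over 3.63×10^14 m² → Δh = 1.96 m.

≈ 1.96 m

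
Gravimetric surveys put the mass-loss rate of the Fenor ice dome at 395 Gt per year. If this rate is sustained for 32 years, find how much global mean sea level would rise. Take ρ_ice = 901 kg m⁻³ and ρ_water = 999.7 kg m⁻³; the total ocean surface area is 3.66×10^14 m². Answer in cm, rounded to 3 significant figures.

≈ 3.45 cm

Total mass lost = 395 Gt/yr × 32 yr = 1.264×10^4 Gt = 1.264×10^16 kg.
ρ_w = 999.7 kg m⁻³, so water volume = 1.264×10^16 / 999.7 = 1.264×10^13 m³.
Δh = 1.264×10^13 / 3.66×10^14 = 0.0345 m = 3.45 cm.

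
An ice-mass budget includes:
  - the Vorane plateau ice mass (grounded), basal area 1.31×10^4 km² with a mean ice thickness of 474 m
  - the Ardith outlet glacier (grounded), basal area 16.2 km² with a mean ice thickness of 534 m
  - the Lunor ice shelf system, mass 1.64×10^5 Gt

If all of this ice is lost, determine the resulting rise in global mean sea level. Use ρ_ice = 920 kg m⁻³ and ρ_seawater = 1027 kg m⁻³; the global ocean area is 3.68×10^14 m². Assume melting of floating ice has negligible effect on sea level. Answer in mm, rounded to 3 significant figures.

≈ 15.1 mm

Vorane: ice volume = 1.31×10^4 km² × 474 m = 6209 km³; 6209 × (920/1027) = 5562 km³ of water.
Ardith: ice volume = 16.2 km² × 534 m = 8.651 km³; 8.651 × (920/1027) = 7.749 km³ of water.
The Lunor ice shelf system is floating and already displaces its own weight of water, so its melt adds essentially nothing to sea level.
Total added water ≈ 5.570×10^12 m³ over 3.68×10^14 m² → Δh = 0.0151 m = 15.1 mm.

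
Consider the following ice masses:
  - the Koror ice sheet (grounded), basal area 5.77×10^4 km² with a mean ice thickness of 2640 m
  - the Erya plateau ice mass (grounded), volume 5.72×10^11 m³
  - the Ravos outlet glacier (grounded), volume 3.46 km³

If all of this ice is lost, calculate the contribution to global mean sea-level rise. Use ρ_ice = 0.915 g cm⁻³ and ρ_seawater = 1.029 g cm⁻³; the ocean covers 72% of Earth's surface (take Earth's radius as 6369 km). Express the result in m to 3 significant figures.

≈ 0.370 m

Koror: ice volume = 5.77×10^4 km² × 2640 m = 1.523×10^5 km³; 1.523×10^5 × (915/1029) = 1.355×10^5 km³ of water.
Erya: 5.72×10^11 m³ × (915/1029) = 5.086×10^11 m³ of water.
Ravos: 3.46 km³ × (915/1029) = 3.077 km³ of water.
Total added water ≈ 1.360×10^14 m³ over 3.67×10^14 m² → Δh = 0.370 m.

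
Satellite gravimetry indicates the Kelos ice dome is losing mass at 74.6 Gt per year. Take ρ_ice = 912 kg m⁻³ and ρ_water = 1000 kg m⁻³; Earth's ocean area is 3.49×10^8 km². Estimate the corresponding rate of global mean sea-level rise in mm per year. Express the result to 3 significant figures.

ρ_w = 1000 kg m⁻³. Annual water volume added = 74.6 Gt / ρ_w = 7.460×10^13 kg / 1000 kg m⁻³ = 7.460×10^10 m³.
Δh per year = 7.460×10^10 / 3.49×10^14 = 2.14×10^-4 m = 0.214 mm.

≈ 0.214 mm/yr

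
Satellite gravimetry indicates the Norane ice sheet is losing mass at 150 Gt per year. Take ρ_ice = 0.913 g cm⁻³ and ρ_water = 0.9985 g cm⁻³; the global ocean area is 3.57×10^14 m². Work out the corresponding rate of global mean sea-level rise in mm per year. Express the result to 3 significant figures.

ρ_w = 0.9985 g cm⁻³ = 998.5 kg m⁻³. Annual water volume added = 150 Gt / ρ_w = 1.500×10^14 kg / 998.5 kg m⁻³ = 1.502×10^11 m³.
Δh per year = 1.502×10^11 / 3.57×10^14 = 4.21×10^-4 m = 0.421 mm.

≈ 0.421 mm/yr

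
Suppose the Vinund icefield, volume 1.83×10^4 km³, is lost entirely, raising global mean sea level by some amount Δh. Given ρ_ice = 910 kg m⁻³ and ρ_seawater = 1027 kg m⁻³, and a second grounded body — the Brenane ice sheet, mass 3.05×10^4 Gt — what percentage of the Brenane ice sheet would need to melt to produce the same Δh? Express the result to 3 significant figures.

Equal sea-level rise means equal mass of meltwater, i.e. equal mass of ice lost.
Ice mass of Vinund: 1.665×10^16 kg; ice mass of Brenane: 3.050×10^16 kg.
Fraction required = 1.665×10^16 / 3.050×10^16 = 0.546 → 54.6 %.

≈ 54.6 %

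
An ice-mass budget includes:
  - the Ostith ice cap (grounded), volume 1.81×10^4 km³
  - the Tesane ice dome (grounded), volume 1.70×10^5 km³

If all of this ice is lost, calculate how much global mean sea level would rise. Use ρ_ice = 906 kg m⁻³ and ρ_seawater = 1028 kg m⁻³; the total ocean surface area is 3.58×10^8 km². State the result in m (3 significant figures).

≈ 0.463 m

Ostith: 1.81×10^4 km³ × (906/1028) = 1.595×10^4 km³ of water.
Tesane: 1.70×10^5 km³ × (906/1028) = 1.498×10^5 km³ of water.
Total added water ≈ 1.658×10^14 m³ over 3.58×10^14 m² → Δh = 0.463 m.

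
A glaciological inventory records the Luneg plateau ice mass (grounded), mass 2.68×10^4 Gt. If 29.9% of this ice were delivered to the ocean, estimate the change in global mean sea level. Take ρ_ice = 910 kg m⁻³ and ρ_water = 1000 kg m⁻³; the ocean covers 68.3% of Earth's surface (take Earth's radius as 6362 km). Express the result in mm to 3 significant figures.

Luneg: 0.299 × 2.68×10^4 Gt = 8.013×10^15 kg; dividing by ρ_w = 1000 kg m⁻³ gives 8.013×10^12 m³ of water.
Spread over 3.47×10^14 m² of ocean, Δh = 8.013×10^12 / 3.47×10^14 = 0.0231 m = 23.1 mm.

≈ 23.1 mm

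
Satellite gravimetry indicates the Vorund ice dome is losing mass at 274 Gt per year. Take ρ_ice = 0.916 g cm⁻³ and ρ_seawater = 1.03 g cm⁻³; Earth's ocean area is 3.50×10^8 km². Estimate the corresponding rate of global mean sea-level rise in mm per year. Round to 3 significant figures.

≈ 0.760 mm/yr

ρ_w = 1.03 g cm⁻³ = 1030 kg m⁻³. Annual water volume added = 274 Gt / ρ_w = 2.740×10^14 kg / 1030 kg m⁻³ = 2.660×10^11 m³.
Δh per year = 2.660×10^11 / 3.50×10^14 = 7.60×10^-4 m = 0.760 mm.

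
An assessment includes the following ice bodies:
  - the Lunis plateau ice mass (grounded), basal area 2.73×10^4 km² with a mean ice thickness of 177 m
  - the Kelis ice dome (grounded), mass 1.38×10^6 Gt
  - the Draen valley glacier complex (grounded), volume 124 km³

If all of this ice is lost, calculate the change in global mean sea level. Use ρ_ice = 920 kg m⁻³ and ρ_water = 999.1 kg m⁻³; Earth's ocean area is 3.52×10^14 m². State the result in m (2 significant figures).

Lunis: ice volume = 2.73×10^4 km² × 177 m = 4832 km³; 4832 × (920/999.1) = 4450 km³ of water.
Kelis: 1.38×10^6 Gt = 1.380×10^18 kg; dividing by ρ_w = 999.1 kg m⁻³ gives 1.381×10^15 m³ of water.
Draen: 124 km³ × (920/999.1) = 114.2 km³ of water.
Total added water ≈ 1.386×10^15 m³ over 3.52×10^14 m² → Δh = 3.94 m.

≈ 3.9 m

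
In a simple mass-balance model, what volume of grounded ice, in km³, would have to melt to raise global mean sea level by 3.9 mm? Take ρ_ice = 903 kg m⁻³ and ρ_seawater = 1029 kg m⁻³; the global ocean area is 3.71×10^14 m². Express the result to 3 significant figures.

Required water volume = Δh × A = 0.0039 m × 3.71×10^14 m² = 1.447×10^12 m³ = 1447 km³.
Ice volume = water volume × ρ_w/ρ_ice = 1447 × 1029/903 = 1650 km³.

≈ 1650 km³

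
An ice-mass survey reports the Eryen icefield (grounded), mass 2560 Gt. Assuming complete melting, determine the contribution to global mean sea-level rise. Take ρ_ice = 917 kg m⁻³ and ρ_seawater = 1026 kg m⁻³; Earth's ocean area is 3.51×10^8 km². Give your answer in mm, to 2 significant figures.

Eryen: 2560 Gt = 2.560×10^15 kg; dividing by ρ_w = 1026 kg m⁻³ gives 2.495×10^12 m³ of water.
Spread over 3.51×10^14 m² of ocean, Δh = 2.495×10^12 / 3.51×10^14 = 7.11×10^-3 m = 7.1 mm.

≈ 7.1 mm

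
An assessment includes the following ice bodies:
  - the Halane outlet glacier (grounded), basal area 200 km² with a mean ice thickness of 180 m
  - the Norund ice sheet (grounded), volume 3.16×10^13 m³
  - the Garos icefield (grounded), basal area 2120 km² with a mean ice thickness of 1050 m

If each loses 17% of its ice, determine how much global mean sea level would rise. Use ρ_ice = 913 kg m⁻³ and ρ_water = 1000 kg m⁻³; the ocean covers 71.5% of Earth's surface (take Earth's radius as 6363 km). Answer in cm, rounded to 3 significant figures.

≈ 1.44 cm

Halane: ice volume = 200 km² × 180 m = 36.00 km³; 0.17 × 36.00 × (913/1000) = 5.588 km³ of water.
Norund: 0.17 × 3.16×10^13 m³ × (913/1000) = 4.905×10^12 m³ of water.
Garos: ice volume = 2120 km² × 1050 m = 2226 km³; 0.17 × 2226 × (913/1000) = 345.5 km³ of water.
Total added water ≈ 5.256×10^12 m³ over 3.64×10^14 m² → Δh = 0.0144 m = 1.44 cm.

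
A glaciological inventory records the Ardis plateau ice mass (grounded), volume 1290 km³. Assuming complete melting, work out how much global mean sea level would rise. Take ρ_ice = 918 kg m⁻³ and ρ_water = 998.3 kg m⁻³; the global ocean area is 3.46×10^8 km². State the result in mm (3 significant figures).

≈ 3.43 mm

Ardis: 1290 km³ × (918/998.3) = 1186 km³ of water.
Spread over 3.46×10^14 m² of ocean, Δh = 1.186×10^12 / 3.46×10^14 = 3.43×10^-3 m = 3.43 mm.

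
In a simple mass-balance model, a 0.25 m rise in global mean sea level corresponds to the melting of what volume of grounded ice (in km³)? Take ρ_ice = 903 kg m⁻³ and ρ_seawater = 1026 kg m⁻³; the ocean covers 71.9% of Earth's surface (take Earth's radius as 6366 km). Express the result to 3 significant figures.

≈ 1.04×10^5 km³

Required water volume = Δh × A = 0.25 m × 3.66×10^14 m² = 9.154×10^13 m³ = 9.154×10^4 km³.
Ice volume = water volume × ρ_w/ρ_ice = 9.154×10^4 × 1026/903 = 1.04×10^5 km³.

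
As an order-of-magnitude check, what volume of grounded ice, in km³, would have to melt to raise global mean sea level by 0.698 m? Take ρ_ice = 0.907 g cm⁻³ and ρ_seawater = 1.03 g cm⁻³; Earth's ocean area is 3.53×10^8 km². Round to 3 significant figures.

Required water volume = Δh × A = 0.698 m × 3.53×10^14 m² = 2.464×10^14 m³ = 2.464×10^5 km³.
Ice volume = water volume × ρ_w/ρ_ice = 2.464×10^5 × 1030/907 = 2.80×10^5 km³.

≈ 2.80×10^5 km³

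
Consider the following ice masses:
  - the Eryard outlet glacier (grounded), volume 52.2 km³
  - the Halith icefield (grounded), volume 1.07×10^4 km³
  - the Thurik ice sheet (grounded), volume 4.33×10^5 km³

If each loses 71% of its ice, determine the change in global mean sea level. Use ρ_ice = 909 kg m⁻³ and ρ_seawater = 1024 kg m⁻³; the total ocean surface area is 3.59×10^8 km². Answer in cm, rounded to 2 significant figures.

≈ 78 cm

Eryard: 0.71 × 52.2 km³ × (909/1024) = 32.90 km³ of water.
Halith: 0.71 × 1.07×10^4 km³ × (909/1024) = 6744 km³ of water.
Thurik: 0.71 × 4.33×10^5 km³ × (909/1024) = 2.729×10^5 km³ of water.
Total added water ≈ 2.797×10^14 m³ over 3.59×10^14 m² → Δh = 0.779 m = 78 cm.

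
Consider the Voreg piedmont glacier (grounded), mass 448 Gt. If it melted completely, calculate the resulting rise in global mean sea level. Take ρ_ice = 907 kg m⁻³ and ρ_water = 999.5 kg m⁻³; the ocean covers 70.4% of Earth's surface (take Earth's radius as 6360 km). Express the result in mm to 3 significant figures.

≈ 1.25 mm

Voreg: 448 Gt = 4.480×10^14 kg; dividing by ρ_w = 999.5 kg m⁻³ gives 4.482×10^11 m³ of water.
Spread over 3.58×10^14 m² of ocean, Δh = 4.482×10^11 / 3.58×10^14 = 1.25×10^-3 m = 1.25 mm.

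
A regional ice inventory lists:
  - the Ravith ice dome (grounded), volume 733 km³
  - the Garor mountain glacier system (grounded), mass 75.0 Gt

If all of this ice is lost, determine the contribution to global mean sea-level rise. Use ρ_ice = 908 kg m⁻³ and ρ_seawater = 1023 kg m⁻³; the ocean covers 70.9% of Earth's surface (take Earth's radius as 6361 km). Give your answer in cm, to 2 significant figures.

≈ 0.20 cm

Ravith: 733 km³ × (908/1023) = 650.6 km³ of water.
Garor: 75.0 Gt = 7.500×10^13 kg; dividing by ρ_w = 1023 kg m⁻³ gives 7.331×10^10 m³ of water.
Total added water ≈ 7.239×10^11 m³ over 3.61×10^14 m² → Δh = 2.01×10^-3 m = 0.20 cm.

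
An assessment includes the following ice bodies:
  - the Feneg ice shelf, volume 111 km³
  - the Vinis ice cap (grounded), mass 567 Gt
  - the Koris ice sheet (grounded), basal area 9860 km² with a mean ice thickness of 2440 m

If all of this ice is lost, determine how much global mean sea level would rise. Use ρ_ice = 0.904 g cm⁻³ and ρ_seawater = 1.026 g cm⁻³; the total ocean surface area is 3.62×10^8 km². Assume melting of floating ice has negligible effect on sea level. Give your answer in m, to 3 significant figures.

≈ 0.0601 m

The Feneg ice shelf is floating and already displaces its own weight of water, so its melt adds essentially nothing to sea level.
Vinis: 567 Gt = 5.670×10^14 kg; dividing by ρ_w = 1.026 g cm⁻³ = 1026 kg m⁻³ gives 5.526×10^11 m³ of water.
Koris: ice volume = 9860 km² × 2440 m = 2.406×10^4 km³; 2.406×10^4 × (904/1026) = 2.120×10^4 km³ of water.
Total added water ≈ 2.175×10^13 m³ over 3.62×10^14 m² → Δh = 0.0601 m.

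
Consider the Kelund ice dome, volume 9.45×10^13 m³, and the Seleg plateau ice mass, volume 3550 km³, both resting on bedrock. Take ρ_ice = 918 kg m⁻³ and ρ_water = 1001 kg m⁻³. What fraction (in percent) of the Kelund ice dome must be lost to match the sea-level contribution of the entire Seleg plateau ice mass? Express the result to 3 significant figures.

≈ 3.76 %

Equal sea-level rise means equal mass of meltwater, i.e. equal mass of ice lost.
Ice mass of Seleg: 3.259×10^15 kg; ice mass of Kelund: 8.675×10^16 kg.
Fraction required = 3.259×10^15 / 8.675×10^16 = 0.0376 → 3.76 %.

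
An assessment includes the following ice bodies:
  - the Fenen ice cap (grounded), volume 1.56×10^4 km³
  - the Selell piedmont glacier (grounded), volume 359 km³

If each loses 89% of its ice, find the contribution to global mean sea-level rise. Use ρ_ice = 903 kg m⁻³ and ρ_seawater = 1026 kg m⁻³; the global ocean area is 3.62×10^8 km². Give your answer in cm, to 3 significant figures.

≈ 3.45 cm

Fenen: 0.89 × 1.56×10^4 km³ × (903/1026) = 1.222×10^4 km³ of water.
Selell: 0.89 × 359 km³ × (903/1026) = 281.2 km³ of water.
Total added water ≈ 1.250×10^13 m³ over 3.62×10^14 m² → Δh = 0.0345 m = 3.45 cm.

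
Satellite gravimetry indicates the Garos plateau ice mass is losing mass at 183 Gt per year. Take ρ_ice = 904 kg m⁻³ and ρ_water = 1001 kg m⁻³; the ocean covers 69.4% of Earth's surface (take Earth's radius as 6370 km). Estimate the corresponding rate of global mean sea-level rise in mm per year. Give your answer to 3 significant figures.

≈ 0.517 mm/yr

ρ_w = 1001 kg m⁻³. Annual water volume added = 183 Gt / ρ_w = 1.830×10^14 kg / 1001 kg m⁻³ = 1.828×10^11 m³.
Δh per year = 1.828×10^11 / 3.54×10^14 = 5.17×10^-4 m = 0.517 mm.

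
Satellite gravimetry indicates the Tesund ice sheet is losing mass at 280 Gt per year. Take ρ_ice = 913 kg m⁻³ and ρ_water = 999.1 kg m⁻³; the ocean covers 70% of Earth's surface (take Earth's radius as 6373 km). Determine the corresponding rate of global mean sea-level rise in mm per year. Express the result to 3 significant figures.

≈ 0.784 mm/yr

ρ_w = 999.1 kg m⁻³. Annual water volume added = 280 Gt / ρ_w = 2.800×10^14 kg / 999.1 kg m⁻³ = 2.803×10^11 m³.
Δh per year = 2.803×10^11 / 3.57×10^14 = 7.84×10^-4 m = 0.784 mm.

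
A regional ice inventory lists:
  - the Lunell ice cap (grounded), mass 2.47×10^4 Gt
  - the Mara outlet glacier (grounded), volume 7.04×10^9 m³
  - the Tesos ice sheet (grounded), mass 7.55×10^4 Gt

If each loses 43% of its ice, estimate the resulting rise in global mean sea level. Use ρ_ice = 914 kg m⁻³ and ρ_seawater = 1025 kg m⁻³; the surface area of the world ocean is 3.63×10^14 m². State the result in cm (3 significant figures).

≈ 11.6 cm

Lunell: 0.43 × 2.47×10^4 Gt = 1.062×10^16 kg; dividing by ρ_w = 1025 kg m⁻³ gives 1.036×10^13 m³ of water.
Mara: 0.43 × 7.04×10^9 m³ × (914/1025) = 2.699×10^9 m³ of water.
Tesos: 0.43 × 7.55×10^4 Gt = 3.246×10^16 kg; dividing by ρ_w = 1025 kg m⁻³ gives 3.167×10^13 m³ of water.
Total added water ≈ 4.204×10^13 m³ over 3.63×10^14 m² → Δh = 0.116 m = 11.6 cm.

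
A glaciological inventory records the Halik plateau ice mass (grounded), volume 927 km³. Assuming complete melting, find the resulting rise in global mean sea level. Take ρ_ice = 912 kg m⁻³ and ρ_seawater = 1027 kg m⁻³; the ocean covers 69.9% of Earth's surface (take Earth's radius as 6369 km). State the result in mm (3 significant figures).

Halik: 927 km³ × (912/1027) = 823.2 km³ of water.
Spread over 3.56×10^14 m² of ocean, Δh = 8.232×10^11 / 3.56×10^14 = 2.31×10^-3 m = 2.31 mm.

≈ 2.31 mm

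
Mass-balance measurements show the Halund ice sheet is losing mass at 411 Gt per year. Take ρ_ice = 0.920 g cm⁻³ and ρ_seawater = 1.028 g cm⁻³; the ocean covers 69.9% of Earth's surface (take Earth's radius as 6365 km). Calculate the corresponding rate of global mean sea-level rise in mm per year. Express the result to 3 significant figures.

ρ_w = 1.028 g cm⁻³ = 1028 kg m⁻³. Annual water volume added = 411 Gt / ρ_w = 4.110×10^14 kg / 1028 kg m⁻³ = 3.998×10^11 m³.
Δh per year = 3.998×10^11 / 3.56×10^14 = 1.12×10^-3 m = 1.12 mm.

≈ 1.12 mm/yr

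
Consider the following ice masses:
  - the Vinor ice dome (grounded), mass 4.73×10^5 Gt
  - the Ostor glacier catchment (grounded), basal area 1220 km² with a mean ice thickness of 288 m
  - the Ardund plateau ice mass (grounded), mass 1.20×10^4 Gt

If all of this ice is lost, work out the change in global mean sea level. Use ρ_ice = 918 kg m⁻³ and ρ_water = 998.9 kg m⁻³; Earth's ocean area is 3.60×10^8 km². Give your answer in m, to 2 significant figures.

≈ 1.3 m

Vinor: 4.73×10^5 Gt = 4.730×10^17 kg; dividing by ρ_w = 998.9 kg m⁻³ gives 4.735×10^14 m³ of water.
Ostor: ice volume = 1220 km² × 288 m = 351.4 km³; 351.4 × (918/998.9) = 322.9 km³ of water.
Ardund: 1.20×10^4 Gt = 1.200×10^16 kg; dividing by ρ_w = 998.9 kg m⁻³ gives 1.201×10^13 m³ of water.
Total added water ≈ 4.859×10^14 m³ over 3.60×10^14 m² → Δh = 1.35 m.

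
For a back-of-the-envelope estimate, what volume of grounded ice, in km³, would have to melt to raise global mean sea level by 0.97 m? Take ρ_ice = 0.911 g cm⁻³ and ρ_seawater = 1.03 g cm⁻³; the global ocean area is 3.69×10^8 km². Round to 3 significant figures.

Required water volume = Δh × A = 0.97 m × 3.69×10^14 m² = 3.579×10^14 m³ = 3.579×10^5 km³.
Ice volume = water volume × ρ_w/ρ_ice = 3.579×10^5 × 1030/911 = 4.05×10^5 km³.

≈ 4.05×10^5 km³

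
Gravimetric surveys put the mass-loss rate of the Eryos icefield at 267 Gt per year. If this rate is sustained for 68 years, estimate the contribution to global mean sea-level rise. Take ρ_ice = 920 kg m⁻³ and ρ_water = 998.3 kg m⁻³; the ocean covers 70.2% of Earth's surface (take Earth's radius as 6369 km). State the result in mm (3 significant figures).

≈ 50.8 mm

Total mass lost = 267 Gt/yr × 68 yr = 1.816×10^4 Gt = 1.816×10^16 kg.
ρ_w = 998.3 kg m⁻³, so water volume = 1.816×10^16 / 998.3 = 1.819×10^13 m³.
Δh = 1.819×10^13 / 3.58×10^14 = 0.0508 m = 50.8 mm.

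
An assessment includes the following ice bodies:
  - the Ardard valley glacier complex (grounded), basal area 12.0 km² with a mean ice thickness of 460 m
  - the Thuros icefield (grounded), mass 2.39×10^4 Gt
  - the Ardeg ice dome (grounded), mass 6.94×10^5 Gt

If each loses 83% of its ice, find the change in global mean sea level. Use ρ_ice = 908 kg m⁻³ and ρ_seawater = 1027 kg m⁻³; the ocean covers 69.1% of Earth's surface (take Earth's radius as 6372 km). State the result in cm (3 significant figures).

≈ 165 cm

Ardard: ice volume = 12.0 km² × 460 m = 5.520 km³; 0.83 × 5.520 × (908/1027) = 4.051 km³ of water.
Thuros: 0.83 × 2.39×10^4 Gt = 1.984×10^16 kg; dividing by ρ_w = 1027 kg m⁻³ gives 1.932×10^13 m³ of water.
Ardeg: 0.83 × 6.94×10^5 Gt = 5.760×10^17 kg; dividing by ρ_w = 1027 kg m⁻³ gives 5.609×10^14 m³ of water.
Total added water ≈ 5.802×10^14 m³ over 3.53×10^14 m² → Δh = 1.65 m = 165 cm.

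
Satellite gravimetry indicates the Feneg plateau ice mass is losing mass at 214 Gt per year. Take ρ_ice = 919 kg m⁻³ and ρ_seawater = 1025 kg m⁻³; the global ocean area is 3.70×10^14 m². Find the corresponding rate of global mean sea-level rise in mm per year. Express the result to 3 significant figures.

≈ 0.564 mm/yr

ρ_w = 1025 kg m⁻³. Annual water volume added = 214 Gt / ρ_w = 2.140×10^14 kg / 1025 kg m⁻³ = 2.088×10^11 m³.
Δh per year = 2.088×10^11 / 3.70×10^14 = 5.64×10^-4 m = 0.564 mm.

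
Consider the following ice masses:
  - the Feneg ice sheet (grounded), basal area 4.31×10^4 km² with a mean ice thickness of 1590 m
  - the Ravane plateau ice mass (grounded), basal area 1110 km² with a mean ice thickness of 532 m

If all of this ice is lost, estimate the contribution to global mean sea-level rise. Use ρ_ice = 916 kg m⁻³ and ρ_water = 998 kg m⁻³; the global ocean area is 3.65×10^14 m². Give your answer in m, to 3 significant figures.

≈ 0.174 m

Feneg: ice volume = 4.31×10^4 km² × 1590 m = 6.853×10^4 km³; 6.853×10^4 × (916/998) = 6.290×10^4 km³ of water.
Ravane: ice volume = 1110 km² × 532 m = 590.5 km³; 590.5 × (916/998) = 542.0 km³ of water.
Total added water ≈ 6.344×10^13 m³ over 3.65×10^14 m² → Δh = 0.174 m.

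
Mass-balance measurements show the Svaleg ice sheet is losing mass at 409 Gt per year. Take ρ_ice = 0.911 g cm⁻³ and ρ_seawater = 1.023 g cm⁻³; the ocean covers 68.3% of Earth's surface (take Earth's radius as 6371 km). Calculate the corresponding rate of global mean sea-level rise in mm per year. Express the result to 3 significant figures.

ρ_w = 1.023 g cm⁻³ = 1023 kg m⁻³. Annual water volume added = 409 Gt / ρ_w = 4.090×10^14 kg / 1023 kg m⁻³ = 3.998×10^11 m³.
Δh per year = 3.998×10^11 / 3.48×10^14 = 1.15×10^-3 m = 1.15 mm.

≈ 1.15 mm/yr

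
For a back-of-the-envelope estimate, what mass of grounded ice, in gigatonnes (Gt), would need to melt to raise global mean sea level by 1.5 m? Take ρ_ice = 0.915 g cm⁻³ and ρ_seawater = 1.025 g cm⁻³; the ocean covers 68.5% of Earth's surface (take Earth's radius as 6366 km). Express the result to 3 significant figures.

Required water volume = Δh × A = 1.5 m × 3.49×10^14 m² = 5.233×10^14 m³.
ρ_w = 1.025 g cm⁻³ = 1025 kg m⁻³, so the mass of water = 5.233×10^14 m³ × 1025 kg m⁻³ = 5.364×10^17 kg = 5.36×10^5 Gt (and the same mass of ice, by conservation).

≈ 5.36×10^5 Gt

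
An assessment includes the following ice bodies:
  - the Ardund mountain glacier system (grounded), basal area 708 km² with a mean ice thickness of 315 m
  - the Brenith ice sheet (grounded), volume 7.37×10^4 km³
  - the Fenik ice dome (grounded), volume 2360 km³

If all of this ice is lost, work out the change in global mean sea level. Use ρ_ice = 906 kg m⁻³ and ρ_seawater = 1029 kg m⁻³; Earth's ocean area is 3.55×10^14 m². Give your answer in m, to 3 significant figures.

Ardund: ice volume = 708 km² × 315 m = 223.0 km³; 223.0 × (906/1029) = 196.4 km³ of water.
Brenith: 7.37×10^4 km³ × (906/1029) = 6.489×10^4 km³ of water.
Fenik: 2360 km³ × (906/1029) = 2078 km³ of water.
Total added water ≈ 6.716×10^13 m³ over 3.55×10^14 m² → Δh = 0.189 m.

≈ 0.189 m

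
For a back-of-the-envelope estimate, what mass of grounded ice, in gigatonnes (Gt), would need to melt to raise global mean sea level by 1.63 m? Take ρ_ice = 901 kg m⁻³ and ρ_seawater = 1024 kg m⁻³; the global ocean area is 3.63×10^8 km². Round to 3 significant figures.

Required water volume = Δh × A = 1.63 m × 3.63×10^14 m² = 5.917×10^14 m³.
ρ_w = 1024 kg m⁻³, so the mass of water = 5.917×10^14 m³ × 1024 kg m⁻³ = 6.059×10^17 kg = 6.06×10^5 Gt (and the same mass of ice, by conservation).

≈ 6.06×10^5 Gt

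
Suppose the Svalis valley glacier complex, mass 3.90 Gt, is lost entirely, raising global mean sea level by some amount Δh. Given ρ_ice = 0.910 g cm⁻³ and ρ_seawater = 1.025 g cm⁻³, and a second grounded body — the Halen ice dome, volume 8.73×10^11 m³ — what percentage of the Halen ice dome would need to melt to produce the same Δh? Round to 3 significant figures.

Equal sea-level rise means equal mass of meltwater, i.e. equal mass of ice lost.
Ice mass of Svalis: 3.900×10^12 kg; ice mass of Halen: 7.944×10^14 kg.
Fraction required = 3.900×10^12 / 7.944×10^14 = 4.91×10^-3 → 0.491 %.

≈ 0.491 %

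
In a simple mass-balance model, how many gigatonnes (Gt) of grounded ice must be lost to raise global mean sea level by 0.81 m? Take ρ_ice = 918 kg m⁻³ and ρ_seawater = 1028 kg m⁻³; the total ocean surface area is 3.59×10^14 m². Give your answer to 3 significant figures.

≈ 2.99×10^5 Gt

Required water volume = Δh × A = 0.81 m × 3.59×10^14 m² = 2.908×10^14 m³.
ρ_w = 1028 kg m⁻³, so the mass of water = 2.908×10^14 m³ × 1028 kg m⁻³ = 2.989×10^17 kg = 2.99×10^5 Gt (and the same mass of ice, by conservation).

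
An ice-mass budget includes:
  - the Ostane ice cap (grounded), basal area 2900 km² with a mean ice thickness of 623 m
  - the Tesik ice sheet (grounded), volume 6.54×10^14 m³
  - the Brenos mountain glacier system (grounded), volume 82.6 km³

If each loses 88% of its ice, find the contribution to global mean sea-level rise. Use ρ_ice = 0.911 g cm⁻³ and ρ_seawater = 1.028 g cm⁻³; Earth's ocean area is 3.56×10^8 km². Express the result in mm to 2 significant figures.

≈ 1400 mm

Ostane: ice volume = 2900 km² × 623 m = 1807 km³; 0.88 × 1807 × (911/1028) = 1409 km³ of water.
Tesik: 0.88 × 6.54×10^14 m³ × (911/1028) = 5.100×10^14 m³ of water.
Brenos: 0.88 × 82.6 km³ × (911/1028) = 64.42 km³ of water.
Total added water ≈ 5.115×10^14 m³ over 3.56×10^14 m² → Δh = 1.44 m = 1400 mm.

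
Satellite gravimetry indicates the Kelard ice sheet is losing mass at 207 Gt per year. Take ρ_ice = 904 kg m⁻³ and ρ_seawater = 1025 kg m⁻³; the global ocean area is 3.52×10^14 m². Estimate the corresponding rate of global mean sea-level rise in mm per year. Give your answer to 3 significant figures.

ρ_w = 1025 kg m⁻³. Annual water volume added = 207 Gt / ρ_w = 2.070×10^14 kg / 1025 kg m⁻³ = 2.020×10^11 m³.
Δh per year = 2.020×10^11 / 3.52×10^14 = 5.74×10^-4 m = 0.574 mm.

≈ 0.574 mm/yr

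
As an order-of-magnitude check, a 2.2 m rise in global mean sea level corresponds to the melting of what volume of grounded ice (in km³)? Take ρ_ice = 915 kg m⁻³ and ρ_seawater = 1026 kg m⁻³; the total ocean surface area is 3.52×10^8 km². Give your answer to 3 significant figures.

Required water volume = Δh × A = 2.2 m × 3.52×10^14 m² = 7.744×10^14 m³ = 7.744×10^5 km³.
Ice volume = water volume × ρ_w/ρ_ice = 7.744×10^5 × 1026/915 = 8.68×10^5 km³.

≈ 8.68×10^5 km³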